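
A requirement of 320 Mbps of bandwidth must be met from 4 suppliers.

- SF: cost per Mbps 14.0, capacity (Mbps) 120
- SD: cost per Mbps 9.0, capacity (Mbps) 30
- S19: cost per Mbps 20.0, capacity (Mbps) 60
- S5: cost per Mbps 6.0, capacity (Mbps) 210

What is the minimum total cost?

2650

Fill from the cheapest supplier first.
S5 (6.0): use full 210 → 110 Mbps to go.
Take 30 from SD at 9.0 → need 80 more.
Take 80 from SF at 14.0 to finish.
S19: unused.
Cost = 210×6.0 + 30×9.0 + 80×14.0 = 2650.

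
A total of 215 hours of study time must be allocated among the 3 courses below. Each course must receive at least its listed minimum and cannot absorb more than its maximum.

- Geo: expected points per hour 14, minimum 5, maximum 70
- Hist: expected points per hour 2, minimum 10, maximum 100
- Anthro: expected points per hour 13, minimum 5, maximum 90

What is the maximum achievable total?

Meeting every minimum uses 5+10+5 = 20 hours, leaving 195.
Highest expected points per hour first: Geo 14 > Anthro 13 > Hist 2.
Geo takes 65 more to reach its cap of 70 → 130 left.
Give Anthro 85 more to hit its cap of 90 → 45 left.
Only 45 left; Hist takes them to reach 55.
Total = 14×70 + 2×55 + 13×90 = 2260.

2260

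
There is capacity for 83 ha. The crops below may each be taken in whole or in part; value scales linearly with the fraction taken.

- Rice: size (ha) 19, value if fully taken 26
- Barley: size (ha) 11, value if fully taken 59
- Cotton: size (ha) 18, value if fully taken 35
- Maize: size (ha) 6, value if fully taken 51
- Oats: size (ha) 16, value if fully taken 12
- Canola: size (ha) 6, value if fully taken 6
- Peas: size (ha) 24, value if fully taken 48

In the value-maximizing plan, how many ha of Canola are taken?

Sort by value density: Maize 51/6≈8.5, Barley 59/11≈5.36, Peas 48/24≈2, Cotton 35/18≈1.94, Rice 26/19≈1.37, Canola 6/6≈1, Oats 12/16≈0.75.
Take all of Maize (6 ha, value 51) ; 77 ha left.
Barley: take in full, 11 ha for value 59 ; 66 left.
Take all of Peas (24 ha, value 48) ; 42 ha left.
Take all of Cotton (18 ha, value 35) ; 24 ha left.
All 19 ha of Rice fit (value 26) ; 5 remain.
5 ha left: a 5/6 share of Canola gives 6×5/6 = 5.

5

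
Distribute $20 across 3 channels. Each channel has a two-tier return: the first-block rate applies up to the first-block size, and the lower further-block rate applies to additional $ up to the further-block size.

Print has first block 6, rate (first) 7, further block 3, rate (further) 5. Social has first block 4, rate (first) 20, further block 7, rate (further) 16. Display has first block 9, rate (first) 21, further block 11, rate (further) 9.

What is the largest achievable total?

Treat each block as its own option and order by rate: Display/tier1 21 > Social/tier1 20 > Social/tier2 16 > Display/tier2 9 > Print/tier1 7 > Print/tier2 5.
Display/tier1 (21): +9 — 11 left.
Social tier1 at 20: fill all 4 — 7 left.
Social tier2 at 16: fill all 7 — 0 left.
Total = 21×9 + 20×4 + 16×7 = 381.

381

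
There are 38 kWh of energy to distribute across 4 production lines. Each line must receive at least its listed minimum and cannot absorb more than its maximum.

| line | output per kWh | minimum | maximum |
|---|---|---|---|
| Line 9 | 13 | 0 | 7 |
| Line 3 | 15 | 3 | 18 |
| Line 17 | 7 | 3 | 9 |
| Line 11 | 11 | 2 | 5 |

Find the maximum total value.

Meeting every minimum uses 0+3+3+2 = 8 kWh, leaving 30.
Order the production lines by output per kWh: Line 3 15 > Line 9 13 > Line 11 11 > Line 17 7.
Line 3 takes 15 more to reach its cap of 18 — 15 left.
Line 9 takes 7 more to reach its cap of 7 — 8 left.
Line 11: +3 to 5 (cap) — 5 left.
Only 5 left; Line 17 takes them to reach 8.
Total = 13×7 + 15×18 + 7×8 + 11×5 = 472.

472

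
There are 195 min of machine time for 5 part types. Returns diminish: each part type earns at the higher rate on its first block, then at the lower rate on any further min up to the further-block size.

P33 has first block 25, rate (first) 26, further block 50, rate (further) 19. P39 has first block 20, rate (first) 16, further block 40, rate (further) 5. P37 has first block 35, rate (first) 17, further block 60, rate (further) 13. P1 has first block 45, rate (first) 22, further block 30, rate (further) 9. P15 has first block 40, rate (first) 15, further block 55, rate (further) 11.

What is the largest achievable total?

Order all 10 blocks by rate: P33/first 26 > P1/first 22 > P33/second 19 > P37/first 17 > P39/first 16 > P15/first 15 > P37/second 13 > P15/second 11 > P1/second 9 > P39/second 5.
P33 first at 26: fill all 25 ; 170 left.
Fill P1 first block (45 at 22) ; 125 left.
P33/second (19): +50 ; 75 left.
P37/first (17): +35 ; 40 left.
P39 first at 16: fill all 20 ; 20 left.
P15/first: +20 of 40 at 15; pool empty.
Total = 26×25 + 22×45 + 19×50 + 17×35 + 16×20 + 15×20 = 3805.

3805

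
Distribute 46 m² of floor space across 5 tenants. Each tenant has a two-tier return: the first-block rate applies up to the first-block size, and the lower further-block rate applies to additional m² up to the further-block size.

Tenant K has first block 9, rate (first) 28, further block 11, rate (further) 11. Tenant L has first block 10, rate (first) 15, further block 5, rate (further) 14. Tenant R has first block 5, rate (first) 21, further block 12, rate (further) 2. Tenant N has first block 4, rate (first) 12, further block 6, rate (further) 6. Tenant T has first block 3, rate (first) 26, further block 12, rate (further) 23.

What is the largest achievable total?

Rank every tier by rate: Tenant K/first 28 > Tenant T/first 26 > Tenant T/second 23 > Tenant R/first 21 > Tenant L/first 15 > Tenant L/second 14 > Tenant N/first 12 > Tenant K/second 11 > Tenant N/second 6 > Tenant R/second 2.
Tenant K first at 28: fill all 9 ; 37 left.
Tenant T/first (26): +3 ; 34 left.
Tenant T/second (23): +12 ; 22 left.
Fill Tenant R first block (5 at 21) ; 17 left.
Fill Tenant L first block (10 at 15) ; 7 left.
Tenant L/second (14): +5 ; 2 left.
Tenant N/first: +2 of 4 at 12; pool empty.
Total = 28×9 + 26×3 + 23×12 + 21×5 + 15×10 + 14×5 + 12×2 = 955.

955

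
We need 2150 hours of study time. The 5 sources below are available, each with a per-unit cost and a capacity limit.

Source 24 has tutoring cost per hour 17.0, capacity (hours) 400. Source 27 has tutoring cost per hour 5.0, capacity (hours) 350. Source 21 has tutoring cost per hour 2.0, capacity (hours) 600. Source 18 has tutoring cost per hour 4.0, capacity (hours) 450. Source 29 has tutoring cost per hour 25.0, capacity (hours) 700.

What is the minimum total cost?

20300

Cheapest first:
Source 21 at 2.0: take all 600 hours — 1550 still needed.
Source 18 at 4.0: take all 450 hours — 1100 still needed.
Source 27 (5.0): use full 350 — 750 hours to go.
Source 24 at 17.0: take all 400 hours — 350 still needed.
Source 29 (25.0): take the remaining 350 — done.
Cost = 600×2.0 + 450×4.0 + 350×5.0 + 400×17.0 + 350×25.0 = 20300.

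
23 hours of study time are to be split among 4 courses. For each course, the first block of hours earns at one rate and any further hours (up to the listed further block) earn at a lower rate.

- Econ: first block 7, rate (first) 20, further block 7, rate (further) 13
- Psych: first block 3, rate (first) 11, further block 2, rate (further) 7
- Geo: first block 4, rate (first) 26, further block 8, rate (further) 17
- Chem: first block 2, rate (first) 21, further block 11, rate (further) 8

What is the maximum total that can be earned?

448

Order all 8 blocks by rate: Geo/tier1 26 > Chem/tier1 21 > Econ/tier1 20 > Geo/tier2 17 > Econ/tier2 13 > Psych/tier1 11 > Chem/tier2 8 > Psych/tier2 7.
Geo/tier1 (26): +4 ; 19 left.
Chem tier1 at 21: fill all 2 ; 17 left.
Fill Econ tier1 block (7 at 20) ; 10 left.
Geo/tier2 (17): +8 ; 2 left.
Econ/tier2: +2 of 7 at 13; pool empty.
Total = 26×4 + 21×2 + 20×7 + 17×8 + 13×2 = 448.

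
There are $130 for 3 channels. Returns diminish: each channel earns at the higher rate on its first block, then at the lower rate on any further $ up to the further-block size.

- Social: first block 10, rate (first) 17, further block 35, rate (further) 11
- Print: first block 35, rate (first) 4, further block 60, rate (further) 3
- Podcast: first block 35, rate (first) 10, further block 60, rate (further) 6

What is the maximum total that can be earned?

Treat each block as its own option and order by rate: Social/tier1 17 > Social/tier2 11 > Podcast/tier1 10 > Podcast/tier2 6 > Print/tier1 4 > Print/tier2 3.
Fill Social tier1 block (10 at 17) → 120 left.
Social/tier2 (11): +35 → 85 left.
Fill Podcast tier1 block (35 at 10) → 50 left.
Podcast/tier2: +50 of 60 at 6; pool empty.
Total = 17×10 + 11×35 + 10×35 + 6×50 = 1205.

1205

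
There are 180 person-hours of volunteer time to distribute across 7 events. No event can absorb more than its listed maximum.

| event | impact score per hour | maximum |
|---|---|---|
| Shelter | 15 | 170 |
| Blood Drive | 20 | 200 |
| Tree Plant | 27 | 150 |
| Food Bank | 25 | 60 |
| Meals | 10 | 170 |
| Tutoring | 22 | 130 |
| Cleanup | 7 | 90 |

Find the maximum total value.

Highest impact score per hour first: Tree Plant 27 > Food Bank 25 > Tutoring 22 > Blood Drive 20 > Shelter 15 > Meals 10 > Cleanup 7.
Give Tree Plant 150 to hit its cap of 150 — 30 left.
Food Bank has room for 60 but only 30 remain, so it gets 30.
Total = 27×150 + 25×30 = 4800.

4800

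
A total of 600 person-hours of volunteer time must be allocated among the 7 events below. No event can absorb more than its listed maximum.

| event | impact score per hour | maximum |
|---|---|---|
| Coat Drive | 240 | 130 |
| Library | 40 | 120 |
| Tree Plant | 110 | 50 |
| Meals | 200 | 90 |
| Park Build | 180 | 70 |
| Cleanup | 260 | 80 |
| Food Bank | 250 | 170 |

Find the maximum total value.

Rank by impact score per hour: Cleanup 260 > Food Bank 250 > Coat Drive 240 > Meals 200 > Park Build 180 > Tree Plant 110 > Library 40.
Give Cleanup 80 to hit its cap of 80 → 520 left.
Food Bank: +170 to 170 (cap) → 350 left.
Give Coat Drive 130 to hit its cap of 130 → 220 left.
Meals: +90 to 90 (cap) → 130 left.
Give Park Build 70 to hit its cap of 70 → 60 left.
Give Tree Plant 50 to hit its cap of 50 → 10 left.
Library: +10 (room for 120) → 10. Pool exhausted.
Total = 240×130 + 40×10 + 110×50 + 200×90 + 180×70 + 260×80 + 250×170 = 131000.

131000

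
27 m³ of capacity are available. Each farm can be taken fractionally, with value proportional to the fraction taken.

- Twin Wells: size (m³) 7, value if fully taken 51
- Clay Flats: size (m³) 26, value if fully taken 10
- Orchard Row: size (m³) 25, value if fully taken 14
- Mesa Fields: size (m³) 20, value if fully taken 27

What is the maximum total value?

78

Best value per unit of size first: Twin Wells 51/7≈7.29, Mesa Fields 27/20≈1.35, Orchard Row 14/25≈0.56, Clay Flats 10/26≈0.385.
Twin Wells: take in full, 7 m³ for value 51 ; 20 left.
All 20 m³ of Mesa Fields fit (value 27) ; 0 remain.
Total value = 78.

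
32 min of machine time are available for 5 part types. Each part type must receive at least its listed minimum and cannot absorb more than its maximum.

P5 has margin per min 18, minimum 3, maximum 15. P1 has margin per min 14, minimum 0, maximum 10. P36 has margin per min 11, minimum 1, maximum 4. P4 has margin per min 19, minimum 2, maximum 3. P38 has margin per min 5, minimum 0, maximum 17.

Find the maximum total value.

511

Meeting every minimum uses 3+0+1+2+0 = 6 min, leaving 26.
Highest margin per min first: P4 19 > P5 18 > P1 14 > P36 11 > P38 5.
Give P4 1 more to hit its cap of 3 → 25 left.
P5: +12 to 15 (cap) → 13 left.
P1: +10 to 10 (cap) → 3 left.
P36: +3 to 4 (cap) → 0 left.
Total = 18×15 + 14×10 + 11×4 + 19×3 = 511.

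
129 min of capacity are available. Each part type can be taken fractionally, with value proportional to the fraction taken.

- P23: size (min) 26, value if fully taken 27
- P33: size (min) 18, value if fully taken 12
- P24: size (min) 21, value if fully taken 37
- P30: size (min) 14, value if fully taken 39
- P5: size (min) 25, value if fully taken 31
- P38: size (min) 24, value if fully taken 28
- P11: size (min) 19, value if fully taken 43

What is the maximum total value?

205

Sort by value density: P30 39/14≈2.79, P11 43/19≈2.26, P24 37/21≈1.76, P5 31/25≈1.24, P38 28/24≈1.17, P23 27/26≈1.04, P33 12/18≈0.667.
Take all of P30 (14 min, value 39) — 115 min left.
Take all of P11 (19 min, value 43) — 96 min left.
All 21 min of P24 fit (value 37) — 75 remain.
All 25 min of P5 fit (value 31) — 50 remain.
All 24 min of P38 fit (value 28) — 26 remain.
P23: take in full, 26 min for value 27 — 0 left.
Total value = 205.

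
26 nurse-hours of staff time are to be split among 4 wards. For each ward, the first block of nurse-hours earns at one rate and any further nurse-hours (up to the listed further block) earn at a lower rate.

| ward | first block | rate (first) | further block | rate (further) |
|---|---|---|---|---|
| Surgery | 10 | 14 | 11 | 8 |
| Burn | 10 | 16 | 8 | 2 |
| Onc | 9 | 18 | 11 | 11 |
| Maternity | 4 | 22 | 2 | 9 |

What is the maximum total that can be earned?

452

Rank every tier by rate: Maternity/T1 22 > Onc/T1 18 > Burn/T1 16 > Surgery/T1 14 > Onc/T2 11 > Maternity/T2 9 > Surgery/T2 8 > Burn/T2 2.
Maternity T1 at 22: fill all 4 → 22 left.
Onc T1 at 18: fill all 9 → 13 left.
Fill Burn T1 block (10 at 16) → 3 left.
Surgery/T1: +3 of 10 at 14; pool empty.
Total = 22×4 + 18×9 + 16×10 + 14×3 = 452.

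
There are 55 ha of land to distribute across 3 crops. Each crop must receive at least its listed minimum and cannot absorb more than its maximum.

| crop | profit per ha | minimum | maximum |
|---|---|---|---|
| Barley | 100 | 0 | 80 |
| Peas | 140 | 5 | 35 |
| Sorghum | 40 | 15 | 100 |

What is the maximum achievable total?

6000

Meeting every minimum uses 0+5+15 = 20 ha, leaving 35.
Rank by profit per ha: Peas 140 > Barley 100 > Sorghum 40.
Peas takes 30 more to reach its cap of 35 — 5 left.
Barley: +5 (room for 80) → 5. Pool exhausted.
Total = 100×5 + 140×35 + 40×15 = 6000.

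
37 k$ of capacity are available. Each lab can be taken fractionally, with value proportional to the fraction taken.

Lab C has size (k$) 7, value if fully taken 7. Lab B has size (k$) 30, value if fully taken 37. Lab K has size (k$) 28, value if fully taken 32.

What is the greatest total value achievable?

45

Rank by value-to-size ratio: Lab B 37/30≈1.23, Lab K 32/28≈1.14, Lab C 7/7≈1.
Lab B: take in full, 30 k$ for value 37 ; 7 left.
Only 7 k$ remain; take 7/28 of Lab K for value 32×7/28 = 8.
Total value = 45.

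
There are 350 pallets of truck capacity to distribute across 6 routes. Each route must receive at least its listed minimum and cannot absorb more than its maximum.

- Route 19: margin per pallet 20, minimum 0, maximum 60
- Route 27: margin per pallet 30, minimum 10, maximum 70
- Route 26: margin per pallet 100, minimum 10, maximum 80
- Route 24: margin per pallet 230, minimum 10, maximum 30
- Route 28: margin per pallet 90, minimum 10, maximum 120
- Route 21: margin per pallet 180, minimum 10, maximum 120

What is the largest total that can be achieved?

Meeting every minimum uses 0+10+10+10+10+10 = 50 pallets, leaving 300.
Rank by margin per pallet: Route 24 230 > Route 21 180 > Route 26 100 > Route 28 90 > Route 27 30 > Route 19 20.
Route 24: +20 to 30 (cap) — 280 left.
Route 21: +110 to 120 (cap) — 170 left.
Give Route 26 70 more to hit its cap of 80 — 100 left.
Route 28 has room for 110 more but only 100 remain, so it gets 110.
Total = 30×10 + 100×80 + 230×30 + 90×110 + 180×120 = 46700.

46700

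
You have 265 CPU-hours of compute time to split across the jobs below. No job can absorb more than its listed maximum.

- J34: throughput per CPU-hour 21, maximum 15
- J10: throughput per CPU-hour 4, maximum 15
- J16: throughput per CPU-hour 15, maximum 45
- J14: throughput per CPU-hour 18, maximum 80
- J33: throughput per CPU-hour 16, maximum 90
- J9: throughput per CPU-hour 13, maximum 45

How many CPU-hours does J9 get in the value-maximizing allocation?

Rank by throughput per CPU-hour: J34 21 > J14 18 > J33 16 > J16 15 > J9 13 > J10 4.
J34: +15 to 15 (cap) ; 250 left.
J14 takes 80 to reach its cap of 80 ; 170 left.
Give J33 90 to hit its cap of 90 ; 80 left.
J16 takes 45 to reach its cap of 45 ; 35 left.
J9 has room for 45 but only 35 remain, so it gets 35.

35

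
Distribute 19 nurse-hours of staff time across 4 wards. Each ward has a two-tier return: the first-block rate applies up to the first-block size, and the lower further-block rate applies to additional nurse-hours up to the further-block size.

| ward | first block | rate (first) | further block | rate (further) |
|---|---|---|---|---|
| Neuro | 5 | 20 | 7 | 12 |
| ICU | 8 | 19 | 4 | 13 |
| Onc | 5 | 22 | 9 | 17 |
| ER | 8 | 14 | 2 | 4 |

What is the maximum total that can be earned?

Treat each block as its own option and order by rate: Onc/T1 22 > Neuro/T1 20 > ICU/T1 19 > Onc/T2 17 > ER/T1 14 > ICU/T2 13 > Neuro/T2 12 > ER/T2 4.
Fill Onc T1 block (5 at 22) ; 14 left.
Fill Neuro T1 block (5 at 20) ; 9 left.
ICU/T1 (19): +8 ; 1 left.
1 remain; put them into Onc T2 at 17.
Total = 22×5 + 20×5 + 19×8 + 17×1 = 379.

379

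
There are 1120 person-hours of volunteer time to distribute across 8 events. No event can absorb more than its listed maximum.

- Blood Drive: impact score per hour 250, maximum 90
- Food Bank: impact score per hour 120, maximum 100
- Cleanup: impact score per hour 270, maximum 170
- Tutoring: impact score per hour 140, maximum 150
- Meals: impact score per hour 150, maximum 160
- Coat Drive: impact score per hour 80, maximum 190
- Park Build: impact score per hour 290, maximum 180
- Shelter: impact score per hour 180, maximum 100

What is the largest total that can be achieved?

209200

Order the events by impact score per hour: Park Build 290 > Cleanup 270 > Blood Drive 250 > Shelter 180 > Meals 150 > Tutoring 140 > Food Bank 120 > Coat Drive 80.
Park Build takes 180 to reach its cap of 180 ; 940 left.
Cleanup takes 170 to reach its cap of 170 ; 770 left.
Give Blood Drive 90 to hit its cap of 90 ; 680 left.
Shelter takes 100 to reach its cap of 100 ; 580 left.
Meals: +160 to 160 (cap) ; 420 left.
Tutoring takes 150 to reach its cap of 150 ; 270 left.
Food Bank takes 100 to reach its cap of 100 ; 170 left.
Only 170 left; Coat Drive takes them to reach 170.
Total = 250×90 + 120×100 + 270×170 + 140×150 + 150×160 + 80×170 + 290×180 + 180×100 = 209200.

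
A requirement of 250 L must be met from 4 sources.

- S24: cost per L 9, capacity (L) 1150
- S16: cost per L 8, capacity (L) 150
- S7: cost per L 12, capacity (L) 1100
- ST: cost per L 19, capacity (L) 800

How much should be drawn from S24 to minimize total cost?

100

Fill from the cheapest source first.
Take 150 from S16 at 8 → need 100 more.
Take 100 from S24 at 9 to finish.
S7, ST: unused.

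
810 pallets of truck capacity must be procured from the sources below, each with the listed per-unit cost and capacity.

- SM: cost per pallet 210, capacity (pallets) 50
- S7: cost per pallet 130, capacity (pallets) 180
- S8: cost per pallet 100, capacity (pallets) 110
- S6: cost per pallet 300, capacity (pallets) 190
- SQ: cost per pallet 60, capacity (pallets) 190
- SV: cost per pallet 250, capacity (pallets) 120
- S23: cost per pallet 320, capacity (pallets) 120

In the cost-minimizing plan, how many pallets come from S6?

160

Use sources in increasing cost order.
SQ (60): use full 190 — 620 pallets to go.
S8 at 100: take all 110 pallets — 510 still needed.
S7 (130): use full 180 — 330 pallets to go.
SM (210): use full 50 — 280 pallets to go.
SV (250): use full 120 — 160 pallets to go.
S6 (300): take the remaining 160 — done.
S23: unused.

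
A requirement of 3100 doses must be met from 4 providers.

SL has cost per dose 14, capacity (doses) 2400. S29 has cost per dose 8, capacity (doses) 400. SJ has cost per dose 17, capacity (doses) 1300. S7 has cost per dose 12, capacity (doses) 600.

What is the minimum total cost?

39800

Use providers in increasing cost order.
Take 400 from S29 at 8 — need 2700 more.
S7 at 12: take all 600 doses — 2100 still needed.
SL at 14: take 2100 of its 2400 — requirement met.
SJ: unused.
Cost = 400×8 + 600×12 + 2100×14 = 39800.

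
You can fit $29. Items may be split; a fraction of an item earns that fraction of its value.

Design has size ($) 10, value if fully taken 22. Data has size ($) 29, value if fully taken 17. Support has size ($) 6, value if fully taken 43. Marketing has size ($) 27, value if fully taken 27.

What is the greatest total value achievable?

Best value per unit of size first: Support 43/6≈7.17, Design 22/10≈2.2, Marketing 27/27≈1, Data 17/29≈0.586.
Take all of Support (6 $, value 43) — 23 $ left.
Take all of Design (10 $, value 22) — 13 $ left.
Only 13 $ remain; take 13/27 of Marketing for value 27×13/27 = 13.
Total value = 78.

78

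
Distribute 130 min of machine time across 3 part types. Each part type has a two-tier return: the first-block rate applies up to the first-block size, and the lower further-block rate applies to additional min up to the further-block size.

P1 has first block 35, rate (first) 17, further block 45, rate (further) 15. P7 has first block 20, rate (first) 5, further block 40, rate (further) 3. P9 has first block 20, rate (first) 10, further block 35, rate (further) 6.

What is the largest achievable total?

1650

Rank every tier by rate: P1/tier1 17 > P1/tier2 15 > P9/tier1 10 > P9/tier2 6 > P7/tier1 5 > P7/tier2 3.
P1/tier1 (17): +35 → 95 left.
Fill P1 tier2 block (45 at 15) → 50 left.
P9 tier1 at 10: fill all 20 → 30 left.
30 remain; put them into P9 tier2 at 6.
Total = 17×35 + 15×45 + 10×20 + 6×30 = 1650.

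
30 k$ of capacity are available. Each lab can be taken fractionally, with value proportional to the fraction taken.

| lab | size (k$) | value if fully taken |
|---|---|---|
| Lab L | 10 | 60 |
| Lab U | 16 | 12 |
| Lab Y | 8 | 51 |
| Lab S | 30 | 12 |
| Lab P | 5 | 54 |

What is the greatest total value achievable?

Rank by value-to-size ratio: Lab P 54/5≈10.8, Lab Y 51/8≈6.38, Lab L 60/10≈6, Lab U 12/16≈0.75, Lab S 12/30≈0.4.
All 5 k$ of Lab P fit (value 54) — 25 remain.
All 8 k$ of Lab Y fit (value 51) — 17 remain.
Take all of Lab L (10 k$, value 60) — 7 k$ left.
Only 7 k$ remain; take 7/16 of Lab U for value 12×7/16 = 5.25.
Total value = 170.25.

170.25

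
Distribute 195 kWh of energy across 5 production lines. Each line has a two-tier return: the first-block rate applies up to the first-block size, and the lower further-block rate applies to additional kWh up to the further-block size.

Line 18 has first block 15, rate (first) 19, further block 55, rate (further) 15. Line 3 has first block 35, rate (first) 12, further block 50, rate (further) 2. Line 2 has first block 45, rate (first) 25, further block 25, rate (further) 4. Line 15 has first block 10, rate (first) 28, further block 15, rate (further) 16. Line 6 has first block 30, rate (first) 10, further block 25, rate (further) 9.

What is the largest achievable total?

3375

Treat each block as its own option and order by rate: Line 15/T1 28 > Line 2/T1 25 > Line 18/T1 19 > Line 15/T2 16 > Line 18/T2 15 > Line 3/T1 12 > Line 6/T1 10 > Line 6/T2 9 > Line 2/T2 4 > Line 3/T2 2.
Fill Line 15 T1 block (10 at 28) ; 185 left.
Line 2 T1 at 25: fill all 45 ; 140 left.
Line 18/T1 (19): +15 ; 125 left.
Line 15 T2 at 16: fill all 15 ; 110 left.
Fill Line 18 T2 block (55 at 15) ; 55 left.
Line 3/T1 (12): +35 ; 20 left.
20 remain; put them into Line 6 T1 at 10.
Total = 28×10 + 25×45 + 19×15 + 16×15 + 15×55 + 12×35 + 10×20 = 3375.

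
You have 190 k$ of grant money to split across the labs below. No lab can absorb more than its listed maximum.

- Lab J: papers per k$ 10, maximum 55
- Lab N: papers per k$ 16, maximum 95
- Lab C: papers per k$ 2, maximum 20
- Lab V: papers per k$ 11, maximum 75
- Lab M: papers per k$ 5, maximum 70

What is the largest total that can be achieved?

2545

Highest papers per k$ first: Lab N 16 > Lab V 11 > Lab J 10 > Lab M 5 > Lab C 2.
Give Lab N 95 to hit its cap of 95 → 95 left.
Lab V: +75 to 75 (cap) → 20 left.
Only 20 left; Lab J takes them to reach 20.
Total = 10×20 + 16×95 + 11×75 = 2545.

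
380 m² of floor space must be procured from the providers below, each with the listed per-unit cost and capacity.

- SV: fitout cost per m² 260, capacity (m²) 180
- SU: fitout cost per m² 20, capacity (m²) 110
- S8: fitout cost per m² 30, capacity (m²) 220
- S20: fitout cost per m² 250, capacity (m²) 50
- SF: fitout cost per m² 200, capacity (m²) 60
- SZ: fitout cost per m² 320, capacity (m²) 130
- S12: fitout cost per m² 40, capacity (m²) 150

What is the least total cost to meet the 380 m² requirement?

10800

Use providers in increasing cost order.
SU at 20: take all 110 m² — 270 still needed.
S8 at 30: take all 220 m² — 50 still needed.
S12 at 40: take 50 of its 150 — requirement met.
SF, S20, SV, SZ: unused.
Cost = 110×20 + 220×30 + 50×40 = 10800.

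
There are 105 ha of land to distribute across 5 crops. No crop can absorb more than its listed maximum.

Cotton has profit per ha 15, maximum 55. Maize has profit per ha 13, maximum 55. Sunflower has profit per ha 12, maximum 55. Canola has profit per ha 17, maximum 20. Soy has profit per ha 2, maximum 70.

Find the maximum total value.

Rank by profit per ha: Canola 17 > Cotton 15 > Maize 13 > Sunflower 12 > Soy 2.
Canola: +20 to 20 (cap) → 85 left.
Cotton takes 55 to reach its cap of 55 → 30 left.
Maize: +30 (room for 55) → 30. Pool exhausted.
Total = 15×55 + 13×30 + 17×20 = 1555.

1555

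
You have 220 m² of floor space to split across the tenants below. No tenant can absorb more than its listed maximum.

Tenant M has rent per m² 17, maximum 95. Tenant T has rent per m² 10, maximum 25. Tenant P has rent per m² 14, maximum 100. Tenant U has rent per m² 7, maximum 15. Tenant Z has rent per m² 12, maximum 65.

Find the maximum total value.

3315

Order the tenants by rent per m²: Tenant M 17 > Tenant P 14 > Tenant Z 12 > Tenant T 10 > Tenant U 7.
Tenant M: +95 to 95 (cap) — 125 left.
Tenant P takes 100 to reach its cap of 100 — 25 left.
Tenant Z: +25 (room for 65) → 25. Pool exhausted.
Total = 17×95 + 14×100 + 12×25 = 3315.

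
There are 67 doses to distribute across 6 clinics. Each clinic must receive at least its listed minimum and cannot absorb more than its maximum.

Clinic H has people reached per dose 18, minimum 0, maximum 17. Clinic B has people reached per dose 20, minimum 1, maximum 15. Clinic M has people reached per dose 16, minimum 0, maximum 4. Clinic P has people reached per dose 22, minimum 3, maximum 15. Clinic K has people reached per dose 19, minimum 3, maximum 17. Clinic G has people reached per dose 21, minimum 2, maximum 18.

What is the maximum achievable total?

Meeting every minimum uses 0+1+0+3+3+2 = 9 doses, leaving 58.
Rank by people reached per dose: Clinic P 22 > Clinic G 21 > Clinic B 20 > Clinic K 19 > Clinic H 18 > Clinic M 16.
Clinic P: +12 to 15 (cap) — 46 left.
Clinic G: +16 to 18 (cap) — 30 left.
Give Clinic B 14 more to hit its cap of 15 — 16 left.
Give Clinic K 14 more to hit its cap of 17 — 2 left.
Clinic H: +2 (room for 17) → 2. Pool exhausted.
Total = 18×2 + 20×15 + 22×15 + 19×17 + 21×18 = 1367.

1367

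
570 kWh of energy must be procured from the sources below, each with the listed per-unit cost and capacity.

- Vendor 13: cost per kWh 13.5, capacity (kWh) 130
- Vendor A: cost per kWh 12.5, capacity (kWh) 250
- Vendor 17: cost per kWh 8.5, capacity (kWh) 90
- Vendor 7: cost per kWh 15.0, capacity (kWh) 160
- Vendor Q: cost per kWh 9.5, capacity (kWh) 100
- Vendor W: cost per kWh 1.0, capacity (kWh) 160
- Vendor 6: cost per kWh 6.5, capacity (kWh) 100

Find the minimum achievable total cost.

Cheapest first:
Take 160 from Vendor W at 1.0 ; need 410 more.
Take 100 from Vendor 6 at 6.5 ; need 310 more.
Take 90 from Vendor 17 at 8.5 ; need 220 more.
Take 100 from Vendor Q at 9.5 ; need 120 more.
Vendor A at 12.5: take 120 of its 250 ; requirement met.
Vendor 13, Vendor 7: unused.
Cost = 160×1.0 + 100×6.5 + 90×8.5 + 100×9.5 + 120×12.5 = 4025.

4025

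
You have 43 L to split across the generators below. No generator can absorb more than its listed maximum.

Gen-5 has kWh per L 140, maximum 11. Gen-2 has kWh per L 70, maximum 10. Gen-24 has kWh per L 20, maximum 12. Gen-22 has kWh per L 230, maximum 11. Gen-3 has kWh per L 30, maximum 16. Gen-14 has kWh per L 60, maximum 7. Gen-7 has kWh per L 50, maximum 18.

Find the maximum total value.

Rank by kWh per L: Gen-22 230 > Gen-5 140 > Gen-2 70 > Gen-14 60 > Gen-7 50 > Gen-3 30 > Gen-24 20.
Give Gen-22 11 to hit its cap of 11 ; 32 left.
Gen-5 takes 11 to reach its cap of 11 ; 21 left.
Give Gen-2 10 to hit its cap of 10 ; 11 left.
Give Gen-14 7 to hit its cap of 7 ; 4 left.
Gen-7 has room for 18 but only 4 remain, so it gets 4.
Total = 140×11 + 70×10 + 230×11 + 60×7 + 50×4 = 5390.

5390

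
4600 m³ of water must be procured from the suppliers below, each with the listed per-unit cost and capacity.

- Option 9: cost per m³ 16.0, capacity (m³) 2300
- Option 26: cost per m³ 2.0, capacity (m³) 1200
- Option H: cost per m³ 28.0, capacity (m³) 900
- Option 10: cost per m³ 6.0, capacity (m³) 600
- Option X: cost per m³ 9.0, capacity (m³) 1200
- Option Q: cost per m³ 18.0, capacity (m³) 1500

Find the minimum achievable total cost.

42400

Fill from the cheapest supplier first.
Option 26 at 2.0: take all 1200 m³ — 3400 still needed.
Take 600 from Option 10 at 6.0 — need 2800 more.
Option X (9.0): use full 1200 — 1600 m³ to go.
Option 9 at 16.0: take 1600 of its 2300 — requirement met.
Option Q, Option H: unused.
Cost = 1200×2.0 + 600×6.0 + 1200×9.0 + 1600×16.0 = 42400.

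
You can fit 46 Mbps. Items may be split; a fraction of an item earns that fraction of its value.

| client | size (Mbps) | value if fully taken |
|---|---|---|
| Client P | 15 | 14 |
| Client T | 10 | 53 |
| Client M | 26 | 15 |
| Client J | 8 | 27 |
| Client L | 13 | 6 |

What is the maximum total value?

Best value per unit of size first: Client T 53/10≈5.3, Client J 27/8≈3.38, Client P 14/15≈0.933, Client M 15/26≈0.577, Client L 6/13≈0.462.
Take all of Client T (10 Mbps, value 53) ; 36 Mbps left.
Take all of Client J (8 Mbps, value 27) ; 28 Mbps left.
All 15 Mbps of Client P fit (value 14) ; 13 remain.
Only 13 Mbps remain; take 13/26 of Client M for value 15×13/26 = 7.5.
Total value = 101.5.

101.5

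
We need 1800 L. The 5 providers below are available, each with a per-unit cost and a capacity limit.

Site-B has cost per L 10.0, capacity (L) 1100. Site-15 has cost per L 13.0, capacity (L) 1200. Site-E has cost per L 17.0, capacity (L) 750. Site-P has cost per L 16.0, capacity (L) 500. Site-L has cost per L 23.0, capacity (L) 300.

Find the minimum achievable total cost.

Use providers in increasing cost order.
Site-B at 10.0: take all 1100 L — 700 still needed.
Take 700 from Site-15 at 13.0 to finish.
Site-P, Site-E, Site-L: unused.
Cost = 1100×10.0 + 700×13.0 = 20100.

20100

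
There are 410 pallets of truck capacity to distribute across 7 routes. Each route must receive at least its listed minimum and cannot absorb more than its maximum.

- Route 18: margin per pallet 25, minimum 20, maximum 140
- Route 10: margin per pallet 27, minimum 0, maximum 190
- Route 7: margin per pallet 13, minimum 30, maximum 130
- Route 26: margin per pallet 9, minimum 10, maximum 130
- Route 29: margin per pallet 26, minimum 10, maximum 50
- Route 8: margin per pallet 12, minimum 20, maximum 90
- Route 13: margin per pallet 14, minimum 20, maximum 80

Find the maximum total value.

9680

Meeting every minimum uses 20+0+30+10+10+20+20 = 110 pallets, leaving 300.
Highest margin per pallet first: Route 10 27 > Route 29 26 > Route 18 25 > Route 13 14 > Route 7 13 > Route 8 12 > Route 26 9.
Route 10 takes 190 more to reach its cap of 190 → 110 left.
Give Route 29 40 more to hit its cap of 50 → 70 left.
Route 18 has room for 120 more but only 70 remain, so it gets 90.
Total = 25×90 + 27×190 + 13×30 + 9×10 + 26×50 + 12×20 + 14×20 = 9680.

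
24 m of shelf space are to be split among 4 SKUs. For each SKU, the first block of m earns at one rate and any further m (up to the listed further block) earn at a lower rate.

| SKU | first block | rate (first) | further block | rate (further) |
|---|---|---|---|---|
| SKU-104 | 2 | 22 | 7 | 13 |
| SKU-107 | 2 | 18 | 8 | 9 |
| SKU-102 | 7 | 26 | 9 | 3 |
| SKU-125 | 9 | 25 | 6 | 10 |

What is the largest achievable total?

539

Order all 8 blocks by rate: SKU-102/T1 26 > SKU-125/T1 25 > SKU-104/T1 22 > SKU-107/T1 18 > SKU-104/T2 13 > SKU-125/T2 10 > SKU-107/T2 9 > SKU-102/T2 3.
SKU-102 T1 at 26: fill all 7 → 17 left.
Fill SKU-125 T1 block (9 at 25) → 8 left.
SKU-104 T1 at 22: fill all 2 → 6 left.
SKU-107 T1 at 18: fill all 2 → 4 left.
SKU-104/T2: +4 of 7 at 13; pool empty.
Total = 26×7 + 25×9 + 22×2 + 18×2 + 13×4 = 539.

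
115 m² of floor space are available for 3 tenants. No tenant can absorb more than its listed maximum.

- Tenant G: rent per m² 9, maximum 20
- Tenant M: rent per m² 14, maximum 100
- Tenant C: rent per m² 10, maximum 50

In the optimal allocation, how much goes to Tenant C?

15

Order the tenants by rent per m²: Tenant M 14 > Tenant C 10 > Tenant G 9.
Tenant M takes 100 to reach its cap of 100 ; 15 left.
Tenant C has room for 50 but only 15 remain, so it gets 15.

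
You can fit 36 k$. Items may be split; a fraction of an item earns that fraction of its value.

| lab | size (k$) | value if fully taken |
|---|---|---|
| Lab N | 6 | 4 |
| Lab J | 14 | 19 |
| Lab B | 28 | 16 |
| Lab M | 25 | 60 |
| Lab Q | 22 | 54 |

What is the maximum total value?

87.6

Rank by value-to-size ratio: Lab Q 54/22≈2.45, Lab M 60/25≈2.4, Lab J 19/14≈1.36, Lab N 4/6≈0.667, Lab B 16/28≈0.571.
All 22 k$ of Lab Q fit (value 54) ; 14 remain.
Fill the last 14 k$ with part of Lab M: 14/25 of it earns 33.6.
Total value = 87.6.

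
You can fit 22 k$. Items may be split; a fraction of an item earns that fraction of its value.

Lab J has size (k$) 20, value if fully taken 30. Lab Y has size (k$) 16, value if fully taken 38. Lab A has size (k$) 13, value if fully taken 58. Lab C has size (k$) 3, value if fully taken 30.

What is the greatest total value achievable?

Best value per unit of size first: Lab C 30/3≈10, Lab A 58/13≈4.46, Lab Y 38/16≈2.38, Lab J 30/20≈1.5.
Lab C: take in full, 3 k$ for value 30 — 19 left.
Lab A: take in full, 13 k$ for value 58 — 6 left.
Fill the last 6 k$ with part of Lab Y: 6/16 of it earns 14.25.
Total value = 102.25.

102.25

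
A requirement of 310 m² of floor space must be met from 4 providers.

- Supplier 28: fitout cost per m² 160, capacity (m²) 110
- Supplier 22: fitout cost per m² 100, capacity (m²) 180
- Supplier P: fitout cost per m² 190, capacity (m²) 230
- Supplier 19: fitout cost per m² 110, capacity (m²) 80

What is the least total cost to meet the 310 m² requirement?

34800

Fill from the cheapest provider first.
Take 180 from Supplier 22 at 100 → need 130 more.
Supplier 19 at 110: take all 80 m² → 50 still needed.
Supplier 28 (160): take the remaining 50 → done.
Supplier P: unused.
Cost = 180×100 + 80×110 + 50×160 = 34800.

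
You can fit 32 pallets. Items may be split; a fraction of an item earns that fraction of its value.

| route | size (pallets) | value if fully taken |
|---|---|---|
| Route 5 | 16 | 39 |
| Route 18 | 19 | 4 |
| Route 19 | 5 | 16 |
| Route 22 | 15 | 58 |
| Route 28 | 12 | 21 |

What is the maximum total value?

Rank by value-to-size ratio: Route 22 58/15≈3.87, Route 19 16/5≈3.2, Route 5 39/16≈2.44, Route 28 21/12≈1.75, Route 18 4/19≈0.211.
Route 22: take in full, 15 pallets for value 58 — 17 left.
Route 19: take in full, 5 pallets for value 16 — 12 left.
Only 12 pallets remain; take 12/16 of Route 5 for value 39×12/16 = 29.25.
Total value = 103.25.

103.25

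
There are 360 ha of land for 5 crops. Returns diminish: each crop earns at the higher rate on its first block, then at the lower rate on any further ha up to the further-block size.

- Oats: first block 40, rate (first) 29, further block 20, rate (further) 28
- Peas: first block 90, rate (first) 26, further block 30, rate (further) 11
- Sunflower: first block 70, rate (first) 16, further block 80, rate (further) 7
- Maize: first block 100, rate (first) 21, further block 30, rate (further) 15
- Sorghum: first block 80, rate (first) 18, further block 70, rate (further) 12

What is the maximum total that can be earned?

8080

Treat each block as its own option and order by rate: Oats/tier1 29 > Oats/tier2 28 > Peas/tier1 26 > Maize/tier1 21 > Sorghum/tier1 18 > Sunflower/tier1 16 > Maize/tier2 15 > Sorghum/tier2 12 > Peas/tier2 11 > Sunflower/tier2 7.
Oats/tier1 (29): +40 — 320 left.
Oats/tier2 (28): +20 — 300 left.
Peas tier1 at 26: fill all 90 — 210 left.
Maize tier1 at 21: fill all 100 — 110 left.
Sorghum/tier1 (18): +80 — 30 left.
Sunflower tier1 at 16: only 30 left, fill 30.
Total = 29×40 + 28×20 + 26×90 + 21×100 + 18×80 + 16×30 = 8080.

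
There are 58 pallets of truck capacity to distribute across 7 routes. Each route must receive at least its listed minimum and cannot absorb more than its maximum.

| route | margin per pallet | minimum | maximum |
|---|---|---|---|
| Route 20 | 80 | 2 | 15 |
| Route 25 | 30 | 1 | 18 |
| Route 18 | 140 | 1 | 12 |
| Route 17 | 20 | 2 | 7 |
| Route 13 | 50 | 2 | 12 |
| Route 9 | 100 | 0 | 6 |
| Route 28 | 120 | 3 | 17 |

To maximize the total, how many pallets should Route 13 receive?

Meeting every minimum uses 2+1+1+2+2+0+3 = 11 pallets, leaving 47.
Highest margin per pallet first: Route 18 140 > Route 28 120 > Route 9 100 > Route 20 80 > Route 13 50 > Route 25 30 > Route 17 20.
Route 18: +11 to 12 (cap) → 36 left.
Give Route 28 14 more to hit its cap of 17 → 22 left.
Route 9: +6 to 6 (cap) → 16 left.
Route 20: +13 to 15 (cap) → 3 left.
Only 3 left; Route 13 takes them to reach 5.

5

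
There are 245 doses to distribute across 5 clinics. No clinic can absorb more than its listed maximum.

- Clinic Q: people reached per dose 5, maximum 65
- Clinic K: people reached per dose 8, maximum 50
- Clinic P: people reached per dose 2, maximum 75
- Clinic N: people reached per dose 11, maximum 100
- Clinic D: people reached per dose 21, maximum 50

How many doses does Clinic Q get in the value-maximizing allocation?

45

Order the clinics by people reached per dose: Clinic D 21 > Clinic N 11 > Clinic K 8 > Clinic Q 5 > Clinic P 2.
Clinic D: +50 to 50 (cap) ; 195 left.
Clinic N takes 100 to reach its cap of 100 ; 95 left.
Clinic K takes 50 to reach its cap of 50 ; 45 left.
Only 45 left; Clinic Q takes them to reach 45.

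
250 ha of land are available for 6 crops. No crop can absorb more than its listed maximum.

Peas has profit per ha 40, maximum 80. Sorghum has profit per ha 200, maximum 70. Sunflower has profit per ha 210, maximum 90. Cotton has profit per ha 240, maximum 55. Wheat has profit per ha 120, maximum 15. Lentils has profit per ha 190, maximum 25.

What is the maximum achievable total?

Order the crops by profit per ha: Cotton 240 > Sunflower 210 > Sorghum 200 > Lentils 190 > Wheat 120 > Peas 40.
Cotton takes 55 to reach its cap of 55 ; 195 left.
Sunflower takes 90 to reach its cap of 90 ; 105 left.
Sorghum: +70 to 70 (cap) ; 35 left.
Lentils takes 25 to reach its cap of 25 ; 10 left.
Only 10 left; Wheat takes them to reach 10.
Total = 200×70 + 210×90 + 240×55 + 120×10 + 190×25 = 52050.

52050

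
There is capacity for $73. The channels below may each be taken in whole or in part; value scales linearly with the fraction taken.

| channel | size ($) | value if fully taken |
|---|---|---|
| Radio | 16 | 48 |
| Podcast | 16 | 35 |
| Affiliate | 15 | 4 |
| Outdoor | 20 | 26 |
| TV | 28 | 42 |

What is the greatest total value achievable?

Rank by value-to-size ratio: Radio 48/16≈3, Podcast 35/16≈2.19, TV 42/28≈1.5, Outdoor 26/20≈1.3, Affiliate 4/15≈0.267.
Take all of Radio (16 $, value 48) ; 57 $ left.
Take all of Podcast (16 $, value 35) ; 41 $ left.
Take all of TV (28 $, value 42) ; 13 $ left.
Only 13 $ remain; take 13/20 of Outdoor for value 26×13/20 = 16.9.
Total value = 141.9.

141.9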